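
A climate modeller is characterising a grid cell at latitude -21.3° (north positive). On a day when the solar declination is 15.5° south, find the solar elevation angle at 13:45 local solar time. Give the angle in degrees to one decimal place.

Hour angle H = 15° × (13.75 − 12) = 26.25°.
cos θ_z = sin φ sin δ + cos φ cos δ cos H = (-0.3633)(-0.2672) + (0.9317)(0.9636)(0.8969) = 0.9023.
θ_z = arccos(0.9023) = 25.54°, so the elevation is 90° − 25.54° = 64.46°.

64.5°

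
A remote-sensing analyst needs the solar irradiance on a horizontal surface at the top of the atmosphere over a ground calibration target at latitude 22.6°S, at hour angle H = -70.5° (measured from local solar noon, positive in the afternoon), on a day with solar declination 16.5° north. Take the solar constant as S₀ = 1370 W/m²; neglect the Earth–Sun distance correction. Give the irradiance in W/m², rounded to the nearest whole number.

255 W/m²

cos θ_z = sin φ sin δ + cos φ cos δ cos H = (-0.3843)(0.2840) + (0.9232)(0.9588)(0.3338) = 0.1863.
Top-of-atmosphere irradiance = S₀ cos θ_z = 1370 × 0.1863 = 255.23 W/m².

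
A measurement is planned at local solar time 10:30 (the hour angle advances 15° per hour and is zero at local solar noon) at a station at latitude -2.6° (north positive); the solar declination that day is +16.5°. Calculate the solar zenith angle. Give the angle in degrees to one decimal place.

Hour angle H = 15° × (10.5 − 12) = -22.50°.
With φ = -2.6°, δ = 16.5°, H = -22.50°: sin φ sin δ = -0.0129, cos φ cos δ cos H = 0.8849, so cos θ_z = 0.8720.
θ_z = arccos(0.8720) = 29.31°.

29.3°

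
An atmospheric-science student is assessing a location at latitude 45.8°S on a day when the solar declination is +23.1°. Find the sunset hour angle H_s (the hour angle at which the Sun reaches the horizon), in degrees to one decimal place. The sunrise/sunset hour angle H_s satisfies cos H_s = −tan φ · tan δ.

The sunset hour angle satisfies cos H_s = −tan φ tan δ = 0.4386, giving H_s = 63.99°.

64.0°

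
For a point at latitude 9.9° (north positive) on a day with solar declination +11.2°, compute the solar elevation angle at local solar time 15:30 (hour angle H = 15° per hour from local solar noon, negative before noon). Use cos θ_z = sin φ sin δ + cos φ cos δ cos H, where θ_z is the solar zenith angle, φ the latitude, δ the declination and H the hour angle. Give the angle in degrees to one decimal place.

Hour angle H = 15° × (15.5 − 12) = 52.50°.
cos θ_z = sin φ sin δ + cos φ cos δ cos H = (0.1719)(0.1942) + (0.9851)(0.9810)(0.6088) = 0.6217.
θ_z = arccos(0.6217) = 51.56°, so the elevation is 90° − 51.56° = 38.44°.

38.4°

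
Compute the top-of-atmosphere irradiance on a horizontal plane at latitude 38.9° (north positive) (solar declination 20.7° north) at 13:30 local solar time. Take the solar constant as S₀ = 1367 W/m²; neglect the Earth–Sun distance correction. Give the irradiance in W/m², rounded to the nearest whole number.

Hour angle H = 15° × (13.5 − 12) = 22.50°.
With φ = 38.9°, δ = 20.7°, H = 22.50°: sin φ sin δ = 0.2220, cos φ cos δ cos H = 0.6726, so cos θ_z = 0.8946.
Top-of-atmosphere irradiance = S₀ cos θ_z = 1367 × 0.8946 = 1222.92 W/m².

1223 W/m²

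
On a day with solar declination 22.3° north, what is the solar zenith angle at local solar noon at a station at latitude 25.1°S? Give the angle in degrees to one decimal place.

47.4°

At local solar noon the hour angle is zero, so the zenith angle is |φ − δ| = |-25.1° − (22.3°)| = 47.4°.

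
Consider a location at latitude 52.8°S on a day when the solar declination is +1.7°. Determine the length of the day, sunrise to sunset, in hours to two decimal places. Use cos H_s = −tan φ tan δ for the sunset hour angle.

11.70 hours

cos H_s = −tan(-52.8°) · tan(1.7°) = 0.0391, so H_s = arccos(0.0391) = 87.76°.
Day length = 2 H_s / 15° h⁻¹ = 175.52° / 15 = 11.701 h.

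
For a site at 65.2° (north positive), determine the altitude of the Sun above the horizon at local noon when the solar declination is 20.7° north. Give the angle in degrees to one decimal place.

45.5°

At local solar noon the hour angle is zero, so the elevation is 90° − |φ − δ| = 90° − |65.2° − (20.7°)| = 90° − 44.5° = 45.5°.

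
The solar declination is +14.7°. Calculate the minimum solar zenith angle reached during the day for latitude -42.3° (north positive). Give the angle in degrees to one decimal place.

At local solar noon the hour angle is zero, so the zenith angle is |φ − δ| = |-42.3° − (14.7°)| = 57.0°.

57.0°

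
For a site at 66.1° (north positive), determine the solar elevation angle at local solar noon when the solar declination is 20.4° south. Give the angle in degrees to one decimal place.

At local solar noon the hour angle is zero, so the elevation is 90° − |φ − δ| = 90° − |66.1° − (-20.4°)| = 90° − 86.5° = 3.5°.

3.5°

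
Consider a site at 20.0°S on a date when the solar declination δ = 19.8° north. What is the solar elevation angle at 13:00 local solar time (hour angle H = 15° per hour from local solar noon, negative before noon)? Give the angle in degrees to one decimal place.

Hour angle H = 15° × (13 − 12) = 15.00°.
cos θ_z = sin φ sin δ + cos φ cos δ cos H = (-0.3420)(0.3387) + (0.9397)(0.9409)(0.9659) = 0.7382.
θ_z = arccos(0.7382) = 42.42°, so the elevation is 90° − 42.42° = 47.58°.

47.6°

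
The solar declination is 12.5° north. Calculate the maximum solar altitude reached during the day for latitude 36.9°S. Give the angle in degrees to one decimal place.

40.6°

At local solar noon the hour angle is zero, so the elevation is 90° − |φ − δ| = 90° − |-36.9° − (12.5°)| = 90° − 49.4° = 40.6°.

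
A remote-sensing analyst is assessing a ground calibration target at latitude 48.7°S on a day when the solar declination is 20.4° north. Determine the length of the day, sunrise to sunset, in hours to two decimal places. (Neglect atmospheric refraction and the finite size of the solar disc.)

8.66 hours

−tan φ tan δ = −(-1.1383)(0.3719) = 0.4233; H_s = arccos(0.4233) = 64.96°.
Day length = 2 H_s / 15° h⁻¹ = 129.92° / 15 = 8.661 h.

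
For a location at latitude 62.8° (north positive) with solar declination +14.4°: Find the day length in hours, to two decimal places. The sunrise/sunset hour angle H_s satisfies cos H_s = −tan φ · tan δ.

16.00 hours

−tan φ tan δ = −(1.9458)(0.2568) = -0.4997; H_s = arccos(-0.4997) = 119.98°.
Day length = 2 H_s / 15° h⁻¹ = 239.96° / 15 = 15.997 h.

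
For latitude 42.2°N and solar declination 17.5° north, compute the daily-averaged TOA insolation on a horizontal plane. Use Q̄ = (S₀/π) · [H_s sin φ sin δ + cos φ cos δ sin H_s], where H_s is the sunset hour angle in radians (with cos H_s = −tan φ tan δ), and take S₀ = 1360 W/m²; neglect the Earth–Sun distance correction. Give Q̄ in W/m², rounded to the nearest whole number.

The sunset hour angle satisfies cos H_s = −tan φ tan δ = -0.2859, giving H_s = 106.61°. In radians, H_s = 1.8607.
H_s sin φ sin δ = 1.8607 × 0.6717 × 0.3007 = 0.3758.
cos φ cos δ sin H_s = 0.7408 × 0.9537 × 0.9583 = 0.6770.
Q̄ = (1360/π) × (0.3758 + 0.6770) = 432.90 × 1.0528 = 455.76 W/m².

456 W/m²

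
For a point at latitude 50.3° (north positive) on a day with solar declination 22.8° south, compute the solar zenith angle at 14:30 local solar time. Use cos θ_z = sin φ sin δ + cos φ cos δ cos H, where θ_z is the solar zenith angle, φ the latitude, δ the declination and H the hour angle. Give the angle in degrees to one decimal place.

80.3°

Hour angle H = 15° × (14.5 − 12) = 37.50°.
cos θ_z = sin φ sin δ + cos φ cos δ cos H = (0.7694)(-0.3875) + (0.6388)(0.9219)(0.7934) = 0.1691.
θ_z = arccos(0.1691) = 80.26°.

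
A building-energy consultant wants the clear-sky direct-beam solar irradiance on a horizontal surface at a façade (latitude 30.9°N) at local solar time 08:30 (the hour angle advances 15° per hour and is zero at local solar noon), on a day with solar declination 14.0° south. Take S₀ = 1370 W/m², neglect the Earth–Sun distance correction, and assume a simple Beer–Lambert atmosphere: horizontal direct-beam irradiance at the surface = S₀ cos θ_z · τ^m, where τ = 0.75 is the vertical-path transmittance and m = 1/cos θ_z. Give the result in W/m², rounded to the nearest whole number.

Hour angle H = 15° × (8.5 − 12) = -52.50°.
cos θ_z = sin φ sin δ + cos φ cos δ cos H = (0.5135)(-0.2419) + (0.8581)(0.9703)(0.6088) = 0.3827.
Air mass m = 1/cos θ_z = 1/0.3827 = 2.613; τ^m = 0.75^2.613 = 0.4716.
Surface direct beam = 1370 × 0.3827 × 0.4716 = 247.26 W/m².

247 W/m²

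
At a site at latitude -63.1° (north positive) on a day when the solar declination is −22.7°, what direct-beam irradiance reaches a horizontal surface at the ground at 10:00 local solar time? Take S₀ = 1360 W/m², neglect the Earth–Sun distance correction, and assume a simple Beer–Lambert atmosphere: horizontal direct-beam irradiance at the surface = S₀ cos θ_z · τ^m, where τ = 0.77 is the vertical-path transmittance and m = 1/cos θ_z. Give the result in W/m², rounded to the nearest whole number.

Hour angle H = 15° × (10 − 12) = -30.00°.
cos θ_z = sin(-63.1°) sin(-22.7°) + cos(-63.1°) cos(-22.7°) cos(-30.00°) = 0.3442 + 0.3615 = 0.7057.
Air mass m = 1/cos θ_z = 1/0.7057 = 1.417; τ^m = 0.77^1.417 = 0.6905.
Surface direct beam = 1360 × 0.7057 × 0.6905 = 662.71 W/m².

663 W/m²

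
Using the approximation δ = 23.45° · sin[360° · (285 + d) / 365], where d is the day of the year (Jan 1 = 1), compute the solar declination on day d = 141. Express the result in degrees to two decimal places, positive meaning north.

360 × (285 + 141) / 365 = 420.164°; sin(420.164°) = 0.8675.
δ = 23.45 × 0.8675 = 20.343° ≈ +20.34°.

+20.34°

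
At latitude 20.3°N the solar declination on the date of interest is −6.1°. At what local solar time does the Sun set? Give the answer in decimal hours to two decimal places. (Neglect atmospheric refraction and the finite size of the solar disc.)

The sunset hour angle satisfies cos H_s = −tan φ tan δ = 0.0395, giving H_s = 87.74°.
Sunset is at 12 + H_s/15 = 12 + 5.849 = 17.849 h local solar time.

17.85 h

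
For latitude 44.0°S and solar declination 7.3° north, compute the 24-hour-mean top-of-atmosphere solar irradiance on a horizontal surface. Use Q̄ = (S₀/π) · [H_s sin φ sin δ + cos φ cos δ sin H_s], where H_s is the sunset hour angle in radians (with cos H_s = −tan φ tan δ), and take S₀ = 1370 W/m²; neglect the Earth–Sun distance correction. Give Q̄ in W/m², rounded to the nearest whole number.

253 W/m²

The sunset hour angle satisfies cos H_s = −tan φ tan δ = 0.1237, giving H_s = 82.89°. In radians, H_s = 1.4467.
H_s sin φ sin δ = 1.4467 × -0.6947 × 0.1271 = -0.1277.
cos φ cos δ sin H_s = 0.7193 × 0.9919 × 0.9923 = 0.7080.
Q̄ = (1370/π) × (-0.1277 + 0.7080) = 436.08 × 0.5803 = 253.06 W/m².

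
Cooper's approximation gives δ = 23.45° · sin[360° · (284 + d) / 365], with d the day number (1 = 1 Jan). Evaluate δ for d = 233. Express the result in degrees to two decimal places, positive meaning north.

+11.75°

360 × (284 + 233) / 365 = 509.918°; sin(509.918°) = 0.5012.
δ = 23.45 × 0.5012 = 11.753° ≈ +11.75°.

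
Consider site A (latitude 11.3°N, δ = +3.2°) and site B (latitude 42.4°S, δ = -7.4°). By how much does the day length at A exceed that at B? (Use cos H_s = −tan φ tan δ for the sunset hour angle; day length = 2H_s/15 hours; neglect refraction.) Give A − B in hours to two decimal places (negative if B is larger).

A: H_s = arccos(−tan 11.3° · tan 3.2°) = 90.64°, so 2H_s/15 = 12.0853 h.
B: H_s = arccos(−tan -42.4° · tan -7.4°) = 96.81°, so 2H_s/15 = 12.9080 h.
A − B = 12.0853 − 12.9080 = -0.8227 h.

-0.82 h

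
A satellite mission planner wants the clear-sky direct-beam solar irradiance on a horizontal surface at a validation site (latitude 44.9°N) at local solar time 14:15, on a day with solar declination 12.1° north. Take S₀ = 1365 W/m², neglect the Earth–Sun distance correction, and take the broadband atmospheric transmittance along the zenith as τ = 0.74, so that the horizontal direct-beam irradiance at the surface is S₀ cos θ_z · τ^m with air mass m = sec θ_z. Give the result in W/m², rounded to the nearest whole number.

652 W/m²

Hour angle H = 15° × (14.25 − 12) = 33.75°.
cos θ_z = sin(44.9°) sin(12.1°) + cos(44.9°) cos(12.1°) cos(33.75°) = 0.1480 + 0.5759 = 0.7239.
Air mass m = 1/cos θ_z = 1/0.7239 = 1.381; τ^m = 0.74^1.381 = 0.6598.
Surface direct beam = 1365 × 0.7239 × 0.6598 = 651.96 W/m².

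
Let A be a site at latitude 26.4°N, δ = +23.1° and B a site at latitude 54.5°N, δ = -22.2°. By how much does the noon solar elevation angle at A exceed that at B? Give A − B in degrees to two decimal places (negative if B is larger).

A: 90° − |26.4 − (23.1)| = 86.70°.
B: 90° − |54.5 − (-22.2)| = 13.30°.
A − B = 86.70 − 13.30 = 73.40°.

+73.40°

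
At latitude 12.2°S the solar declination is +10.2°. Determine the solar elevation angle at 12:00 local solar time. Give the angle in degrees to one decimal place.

Hour angle H = 15° × (12 − 12) = 0.00°.
cos θ_z = sin(-12.2°) sin(10.2°) + cos(-12.2°) cos(10.2°) cos(0.00°) = -0.0374 + 0.9620 = 0.9246.
θ_z = arccos(0.9246) = 22.39°, so the elevation is 90° − 22.39° = 67.61°.

67.6°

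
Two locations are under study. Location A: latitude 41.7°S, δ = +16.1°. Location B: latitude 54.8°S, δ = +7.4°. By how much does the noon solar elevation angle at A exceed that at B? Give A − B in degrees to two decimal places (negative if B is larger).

+4.40°

A: 90° − |-41.7 − (16.1)| = 32.20°.
B: 90° − |-54.8 − (7.4)| = 27.80°.
A − B = 32.20 − 27.80 = 4.40°.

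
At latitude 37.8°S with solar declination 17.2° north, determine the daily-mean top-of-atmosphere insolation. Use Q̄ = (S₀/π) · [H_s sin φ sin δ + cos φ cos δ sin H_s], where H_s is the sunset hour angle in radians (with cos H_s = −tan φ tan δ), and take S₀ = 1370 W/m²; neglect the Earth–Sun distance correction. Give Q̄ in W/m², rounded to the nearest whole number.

215 W/m²

−tan φ tan δ = −(-0.7757)(0.3096) = 0.2402; H_s = arccos(0.2402) = 76.10°. In radians, H_s = 1.3282.
H_s sin φ sin δ = 1.3282 × -0.6129 × 0.2957 = -0.2407.
cos φ cos δ sin H_s = 0.7902 × 0.9553 × 0.9707 = 0.7328.
Q̄ = (1370/π) × (-0.2407 + 0.7328) = 436.08 × 0.4921 = 214.59 W/m².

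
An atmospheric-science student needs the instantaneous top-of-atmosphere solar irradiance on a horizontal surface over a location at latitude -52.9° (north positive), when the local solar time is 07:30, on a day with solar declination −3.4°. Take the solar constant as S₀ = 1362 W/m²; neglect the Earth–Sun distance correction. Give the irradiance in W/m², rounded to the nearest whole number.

Hour angle H = 15° × (7.5 − 12) = -67.50°.
cos θ_z = sin(-52.9°) sin(-3.4°) + cos(-52.9°) cos(-3.4°) cos(-67.50°) = 0.0473 + 0.2304 = 0.2777.
Top-of-atmosphere irradiance = S₀ cos θ_z = 1362 × 0.2777 = 378.23 W/m².

378 W/m²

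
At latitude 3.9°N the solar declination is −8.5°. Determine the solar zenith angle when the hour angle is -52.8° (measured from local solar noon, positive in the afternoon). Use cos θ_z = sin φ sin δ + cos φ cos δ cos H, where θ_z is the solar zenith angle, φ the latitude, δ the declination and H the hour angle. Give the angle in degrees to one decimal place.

cos θ_z = sin(3.9°) sin(-8.5°) + cos(3.9°) cos(-8.5°) cos(-52.80°) = -0.0101 + 0.5966 = 0.5865.
θ_z = arccos(0.5865) = 54.09°.

54.1°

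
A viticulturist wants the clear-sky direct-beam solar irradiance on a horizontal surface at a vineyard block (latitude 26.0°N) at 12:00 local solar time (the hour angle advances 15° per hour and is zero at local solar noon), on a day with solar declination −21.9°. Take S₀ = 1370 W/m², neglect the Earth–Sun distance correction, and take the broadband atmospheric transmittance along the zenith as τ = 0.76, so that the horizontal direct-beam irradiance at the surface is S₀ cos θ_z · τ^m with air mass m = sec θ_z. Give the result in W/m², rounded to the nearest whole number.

610 W/m²

Hour angle H = 15° × (12 − 12) = 0.00°.
With φ = 26.0°, δ = -21.9°, H = 0.00°: sin φ sin δ = -0.1635, cos φ cos δ cos H = 0.8339, so cos θ_z = 0.6704.
Air mass m = 1/cos θ_z = 1/0.6704 = 1.492; τ^m = 0.76^1.492 = 0.6640.
Surface direct beam = 1370 × 0.6704 × 0.6640 = 609.85 W/m².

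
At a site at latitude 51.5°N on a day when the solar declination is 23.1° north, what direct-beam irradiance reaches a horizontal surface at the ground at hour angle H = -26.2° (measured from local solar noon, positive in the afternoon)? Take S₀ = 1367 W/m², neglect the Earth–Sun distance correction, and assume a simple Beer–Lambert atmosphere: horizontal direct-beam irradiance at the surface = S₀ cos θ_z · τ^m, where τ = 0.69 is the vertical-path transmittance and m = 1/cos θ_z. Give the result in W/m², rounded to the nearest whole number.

714 W/m²

cos θ_z = sin φ sin δ + cos φ cos δ cos H = (0.7826)(0.3923) + (0.6225)(0.9198)(0.8973) = 0.8208.
Air mass m = 1/cos θ_z = 1/0.8208 = 1.218; τ^m = 0.69^1.218 = 0.6364.
Surface direct beam = 1367 × 0.8208 × 0.6364 = 714.06 W/m².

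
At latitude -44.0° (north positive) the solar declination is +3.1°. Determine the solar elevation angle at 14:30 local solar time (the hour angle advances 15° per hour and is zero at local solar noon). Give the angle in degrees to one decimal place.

Hour angle H = 15° × (14.5 − 12) = 37.50°.
cos θ_z = sin φ sin δ + cos φ cos δ cos H = (-0.6947)(0.0541) + (0.7193)(0.9985)(0.7934) = 0.5323.
θ_z = arccos(0.5323) = 57.84°, so the elevation is 90° − 57.84° = 32.16°.

32.2°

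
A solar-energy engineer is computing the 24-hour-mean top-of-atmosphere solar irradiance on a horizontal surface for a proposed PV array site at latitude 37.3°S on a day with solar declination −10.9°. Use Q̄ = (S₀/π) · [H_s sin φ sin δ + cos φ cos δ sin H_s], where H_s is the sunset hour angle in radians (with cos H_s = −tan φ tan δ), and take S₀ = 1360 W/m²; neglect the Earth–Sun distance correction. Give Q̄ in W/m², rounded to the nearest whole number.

The sunset hour angle satisfies cos H_s = −tan φ tan δ = -0.1467, giving H_s = 98.44°. In radians, H_s = 1.7181.
H_s sin φ sin δ = 1.7181 × -0.6060 × -0.1891 = 0.1969.
cos φ cos δ sin H_s = 0.7955 × 0.9820 × 0.9892 = 0.7727.
Q̄ = (1360/π) × (0.1969 + 0.7727) = 432.90 × 0.9696 = 419.74 W/m².

420 W/m²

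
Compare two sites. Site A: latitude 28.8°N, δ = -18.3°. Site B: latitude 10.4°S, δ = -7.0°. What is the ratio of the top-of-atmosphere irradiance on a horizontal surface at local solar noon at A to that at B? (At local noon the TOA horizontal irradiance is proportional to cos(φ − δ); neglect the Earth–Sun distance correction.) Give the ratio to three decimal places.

0.682

A: cos θ_z = cos(28.8° − (-18.3°)) = 0.6807.
B: cos θ_z = cos(-10.4° − (-7.0°)) = 0.9982.
Ratio A/B = 0.6807 / 0.9982 = 0.6819.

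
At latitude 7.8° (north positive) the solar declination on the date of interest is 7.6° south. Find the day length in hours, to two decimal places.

cos H_s = −tan(7.8°) · tan(-7.6°) = 0.0183, so H_s = arccos(0.0183) = 88.95°.
Day length = 2 H_s / 15° h⁻¹ = 177.90° / 15 = 11.860 h.

11.86 hours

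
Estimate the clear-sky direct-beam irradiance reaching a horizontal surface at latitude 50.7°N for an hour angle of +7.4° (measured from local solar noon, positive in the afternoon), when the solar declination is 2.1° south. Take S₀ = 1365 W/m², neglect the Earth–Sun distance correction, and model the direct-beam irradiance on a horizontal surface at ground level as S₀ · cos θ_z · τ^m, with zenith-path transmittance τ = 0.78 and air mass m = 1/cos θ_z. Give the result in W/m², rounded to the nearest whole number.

540 W/m²

cos θ_z = sin(50.7°) sin(-2.1°) + cos(50.7°) cos(-2.1°) cos(7.40°) = -0.0284 + 0.6277 = 0.5993.
Air mass m = 1/cos θ_z = 1/0.5993 = 1.669; τ^m = 0.78^1.669 = 0.6606.
Surface direct beam = 1365 × 0.5993 × 0.6606 = 540.40 W/m².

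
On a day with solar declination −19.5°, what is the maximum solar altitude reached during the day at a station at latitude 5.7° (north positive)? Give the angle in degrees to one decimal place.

64.8°

At local solar noon the hour angle is zero, so the elevation is 90° − |φ − δ| = 90° − |5.7° − (-19.5°)| = 90° − 25.2° = 64.8°.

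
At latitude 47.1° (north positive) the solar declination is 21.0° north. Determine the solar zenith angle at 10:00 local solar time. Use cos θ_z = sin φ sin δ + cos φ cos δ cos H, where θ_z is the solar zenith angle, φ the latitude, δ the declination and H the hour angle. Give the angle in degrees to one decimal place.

35.6°

Hour angle H = 15° × (10 − 12) = -30.00°.
With φ = 47.1°, δ = 21.0°, H = -30.00°: sin φ sin δ = 0.2625, cos φ cos δ cos H = 0.5504, so cos θ_z = 0.8129.
θ_z = arccos(0.8129) = 35.62°.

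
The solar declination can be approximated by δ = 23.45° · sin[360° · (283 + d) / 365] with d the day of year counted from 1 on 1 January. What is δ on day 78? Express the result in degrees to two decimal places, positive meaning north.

360 × (283 + 78) / 365 = 356.055°; sin(356.055°) = -0.0688.
δ = 23.45 × -0.0688 = -1.613° ≈ -1.61°.

-1.61°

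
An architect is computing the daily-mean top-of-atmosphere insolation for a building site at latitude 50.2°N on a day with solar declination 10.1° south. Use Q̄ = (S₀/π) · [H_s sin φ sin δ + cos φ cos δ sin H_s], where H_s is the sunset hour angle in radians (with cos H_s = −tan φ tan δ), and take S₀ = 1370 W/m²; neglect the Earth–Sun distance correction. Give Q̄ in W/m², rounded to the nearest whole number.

189 W/m²

−tan φ tan δ = −(1.2002)(-0.1781) = 0.2138; H_s = arccos(0.2138) = 77.65°. In radians, H_s = 1.3552.
H_s sin φ sin δ = 1.3552 × 0.7683 × -0.1754 = -0.1826.
cos φ cos δ sin H_s = 0.6401 × 0.9845 × 0.9768 = 0.6156.
Q̄ = (1370/π) × (-0.1826 + 0.6156) = 436.08 × 0.4330 = 188.82 W/m².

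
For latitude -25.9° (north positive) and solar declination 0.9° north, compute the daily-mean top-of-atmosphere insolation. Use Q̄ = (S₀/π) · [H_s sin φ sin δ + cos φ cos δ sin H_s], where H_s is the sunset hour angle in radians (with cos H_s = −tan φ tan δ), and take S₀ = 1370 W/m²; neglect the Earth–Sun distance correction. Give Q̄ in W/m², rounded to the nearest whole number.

The sunset hour angle satisfies cos H_s = −tan φ tan δ = 0.0076, giving H_s = 89.56°. In radians, H_s = 1.5631.
H_s sin φ sin δ = 1.5631 × -0.4368 × 0.0157 = -0.0107.
cos φ cos δ sin H_s = 0.8996 × 0.9999 × 1.0000 = 0.8995.
Q̄ = (1370/π) × (-0.0107 + 0.8995) = 436.08 × 0.8888 = 387.59 W/m².

388 W/m²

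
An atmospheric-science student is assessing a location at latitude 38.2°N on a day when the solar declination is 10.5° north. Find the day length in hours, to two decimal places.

13.12 hours

cos H_s = −tan(38.2°) · tan(10.5°) = -0.1458, so H_s = arccos(-0.1458) = 98.38°.
Day length = 2 H_s / 15° h⁻¹ = 196.76° / 15 = 13.117 h.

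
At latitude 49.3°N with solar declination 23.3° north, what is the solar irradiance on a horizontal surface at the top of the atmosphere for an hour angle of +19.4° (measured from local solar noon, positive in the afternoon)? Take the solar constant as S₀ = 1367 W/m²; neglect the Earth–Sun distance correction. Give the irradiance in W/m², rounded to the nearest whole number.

1182 W/m²

With φ = 49.3°, δ = 23.3°, H = 19.40°: sin φ sin δ = 0.2999, cos φ cos δ cos H = 0.5649, so cos θ_z = 0.8648.
Top-of-atmosphere irradiance = S₀ cos θ_z = 1367 × 0.8648 = 1182.18 W/m².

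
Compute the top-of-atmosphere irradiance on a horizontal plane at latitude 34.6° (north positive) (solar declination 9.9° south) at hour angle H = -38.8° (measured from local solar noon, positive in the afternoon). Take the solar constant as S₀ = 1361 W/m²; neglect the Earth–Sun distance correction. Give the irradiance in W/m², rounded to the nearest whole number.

727 W/m²

cos θ_z = sin(34.6°) sin(-9.9°) + cos(34.6°) cos(-9.9°) cos(-38.80°) = -0.0976 + 0.6319 = 0.5343.
Top-of-atmosphere irradiance = S₀ cos θ_z = 1361 × 0.5343 = 727.18 W/m².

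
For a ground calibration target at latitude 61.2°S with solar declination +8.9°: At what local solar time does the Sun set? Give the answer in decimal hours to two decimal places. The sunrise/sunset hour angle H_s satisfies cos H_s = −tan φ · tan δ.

16.90 h

−tan φ tan δ = −(-1.8190)(0.1566) = 0.2849; H_s = arccos(0.2849) = 73.45°.
Sunset is at 12 + H_s/15 = 12 + 4.897 = 16.897 h local solar time.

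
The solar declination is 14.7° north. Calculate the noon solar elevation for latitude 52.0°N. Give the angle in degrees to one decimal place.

At local solar noon the hour angle is zero, so the elevation is 90° − |φ − δ| = 90° − |52.0° − (14.7°)| = 90° − 37.3° = 52.7°.

52.7°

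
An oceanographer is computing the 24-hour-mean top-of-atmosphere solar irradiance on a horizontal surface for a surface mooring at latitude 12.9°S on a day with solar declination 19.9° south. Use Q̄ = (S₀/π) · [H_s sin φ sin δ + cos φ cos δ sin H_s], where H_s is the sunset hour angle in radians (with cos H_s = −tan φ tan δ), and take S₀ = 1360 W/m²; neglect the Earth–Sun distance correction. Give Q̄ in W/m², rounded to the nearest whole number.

450 W/m²

The sunset hour angle satisfies cos H_s = −tan φ tan δ = -0.0829, giving H_s = 94.76°. In radians, H_s = 1.6539.
H_s sin φ sin δ = 1.6539 × -0.2233 × -0.3404 = 0.1257.
cos φ cos δ sin H_s = 0.9748 × 0.9403 × 0.9965 = 0.9134.
Q̄ = (1360/π) × (0.1257 + 0.9134) = 432.90 × 1.0391 = 449.83 W/m².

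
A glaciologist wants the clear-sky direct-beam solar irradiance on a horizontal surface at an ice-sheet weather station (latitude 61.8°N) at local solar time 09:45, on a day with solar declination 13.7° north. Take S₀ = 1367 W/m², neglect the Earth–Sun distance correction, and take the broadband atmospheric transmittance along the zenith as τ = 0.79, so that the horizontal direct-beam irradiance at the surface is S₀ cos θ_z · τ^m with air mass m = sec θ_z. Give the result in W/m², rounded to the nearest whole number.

Hour angle H = 15° × (9.75 − 12) = -33.75°.
With φ = 61.8°, δ = 13.7°, H = -33.75°: sin φ sin δ = 0.2087, cos φ cos δ cos H = 0.3817, so cos θ_z = 0.5904.
Air mass m = 1/cos θ_z = 1/0.5904 = 1.694; τ^m = 0.79^1.694 = 0.6708.
Surface direct beam = 1367 × 0.5904 × 0.6708 = 541.39 W/m².

541 W/m²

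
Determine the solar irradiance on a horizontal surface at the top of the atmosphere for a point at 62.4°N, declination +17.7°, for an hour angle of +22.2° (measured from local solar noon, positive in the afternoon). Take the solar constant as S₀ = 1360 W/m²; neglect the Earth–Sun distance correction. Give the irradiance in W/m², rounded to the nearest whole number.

922 W/m²

With φ = 62.4°, δ = 17.7°, H = 22.20°: sin φ sin δ = 0.2694, cos φ cos δ cos H = 0.4086, so cos θ_z = 0.6780.
Top-of-atmosphere irradiance = S₀ cos θ_z = 1360 × 0.6780 = 922.08 W/m².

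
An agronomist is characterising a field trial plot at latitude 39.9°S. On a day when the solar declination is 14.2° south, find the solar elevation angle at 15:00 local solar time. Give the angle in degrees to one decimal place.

43.1°

Hour angle H = 15° × (15 − 12) = 45.00°.
cos θ_z = sin(-39.9°) sin(-14.2°) + cos(-39.9°) cos(-14.2°) cos(45.00°) = 0.1574 + 0.5259 = 0.6833.
θ_z = arccos(0.6833) = 46.90°, so the elevation is 90° − 46.90° = 43.10°.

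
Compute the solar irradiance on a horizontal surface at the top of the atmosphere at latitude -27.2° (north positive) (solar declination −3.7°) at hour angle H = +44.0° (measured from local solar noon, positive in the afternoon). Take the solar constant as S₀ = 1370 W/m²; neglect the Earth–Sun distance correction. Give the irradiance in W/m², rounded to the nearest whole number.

915 W/m²

cos θ_z = sin φ sin δ + cos φ cos δ cos H = (-0.4571)(-0.0645) + (0.8894)(0.9979)(0.7193) = 0.6679.
Top-of-atmosphere irradiance = S₀ cos θ_z = 1370 × 0.6679 = 915.02 W/m².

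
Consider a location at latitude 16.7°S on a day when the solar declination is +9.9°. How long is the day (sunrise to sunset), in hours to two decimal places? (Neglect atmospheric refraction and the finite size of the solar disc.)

11.60 hours

cos H_s = −tan(-16.7°) · tan(9.9°) = 0.0524, so H_s = arccos(0.0524) = 87.00°.
Day length = 2 H_s / 15° h⁻¹ = 174.00° / 15 = 11.600 h.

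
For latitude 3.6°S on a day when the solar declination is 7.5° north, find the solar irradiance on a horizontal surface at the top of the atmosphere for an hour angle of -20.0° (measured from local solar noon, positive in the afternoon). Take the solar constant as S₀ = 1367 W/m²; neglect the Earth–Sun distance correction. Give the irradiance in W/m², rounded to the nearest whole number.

With φ = -3.6°, δ = 7.5°, H = -20.00°: sin φ sin δ = -0.0082, cos φ cos δ cos H = 0.9298, so cos θ_z = 0.9216.
Top-of-atmosphere irradiance = S₀ cos θ_z = 1367 × 0.9216 = 1259.83 W/m².

1260 W/m²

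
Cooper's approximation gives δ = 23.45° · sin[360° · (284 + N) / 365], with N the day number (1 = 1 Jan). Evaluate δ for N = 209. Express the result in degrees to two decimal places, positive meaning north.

360 × (284 + 209) / 365 = 486.247°; sin(486.247°) = 0.8065.
δ = 23.45 × 0.8065 = 18.912° ≈ +18.91°.

+18.91°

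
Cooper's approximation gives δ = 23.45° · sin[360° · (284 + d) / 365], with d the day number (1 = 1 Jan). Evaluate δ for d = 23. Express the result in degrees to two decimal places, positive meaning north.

-19.71°

360 × (284 + 23) / 365 = 302.795°; sin(302.795°) = -0.8406.
δ = 23.45 × -0.8406 = -19.712° ≈ -19.71°.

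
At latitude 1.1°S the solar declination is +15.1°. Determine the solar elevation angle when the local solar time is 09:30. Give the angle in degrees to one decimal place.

Hour angle H = 15° × (9.5 − 12) = -37.50°.
cos θ_z = sin(-1.1°) sin(15.1°) + cos(-1.1°) cos(15.1°) cos(-37.50°) = -0.0050 + 0.7658 = 0.7608.
θ_z = arccos(0.7608) = 40.47°, so the elevation is 90° − 40.47° = 49.53°.

49.5°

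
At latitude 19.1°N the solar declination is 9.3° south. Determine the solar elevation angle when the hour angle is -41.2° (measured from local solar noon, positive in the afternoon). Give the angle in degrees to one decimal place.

40.4°

With φ = 19.1°, δ = -9.3°, H = -41.20°: sin φ sin δ = -0.0529, cos φ cos δ cos H = 0.7016, so cos θ_z = 0.6487.
θ_z = arccos(0.6487) = 49.56°, so the elevation is 90° − 49.56° = 40.44°.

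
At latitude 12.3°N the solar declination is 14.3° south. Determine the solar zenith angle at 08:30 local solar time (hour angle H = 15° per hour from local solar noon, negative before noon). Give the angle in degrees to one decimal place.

Hour angle H = 15° × (8.5 − 12) = -52.50°.
With φ = 12.3°, δ = -14.3°, H = -52.50°: sin φ sin δ = -0.0526, cos φ cos δ cos H = 0.5764, so cos θ_z = 0.5238.
θ_z = arccos(0.5238) = 58.41°.

58.4°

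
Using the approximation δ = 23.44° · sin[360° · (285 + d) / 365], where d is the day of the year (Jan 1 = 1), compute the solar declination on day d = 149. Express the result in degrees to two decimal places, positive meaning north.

360 × (285 + 149) / 365 = 428.055°; sin(428.055°) = 0.9275.
δ = 23.44 × 0.9275 = 21.741° ≈ +21.74°.

+21.74°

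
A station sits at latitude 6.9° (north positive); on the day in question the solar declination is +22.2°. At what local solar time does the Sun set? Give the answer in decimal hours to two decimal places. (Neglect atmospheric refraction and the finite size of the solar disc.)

cos H_s = −tan(6.9°) · tan(22.2°) = -0.0494, so H_s = arccos(-0.0494) = 92.83°.
Sunset is at 12 + H_s/15 = 12 + 6.189 = 18.189 h local solar time.

18.19 h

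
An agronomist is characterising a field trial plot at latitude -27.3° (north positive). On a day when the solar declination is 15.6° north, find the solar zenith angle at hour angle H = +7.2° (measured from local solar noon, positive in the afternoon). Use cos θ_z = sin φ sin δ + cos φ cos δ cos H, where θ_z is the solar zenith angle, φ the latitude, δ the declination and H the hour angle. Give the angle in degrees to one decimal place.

43.5°

cos θ_z = sin(-27.3°) sin(15.6°) + cos(-27.3°) cos(15.6°) cos(7.20°) = -0.1233 + 0.8491 = 0.7258.
θ_z = arccos(0.7258) = 43.46°.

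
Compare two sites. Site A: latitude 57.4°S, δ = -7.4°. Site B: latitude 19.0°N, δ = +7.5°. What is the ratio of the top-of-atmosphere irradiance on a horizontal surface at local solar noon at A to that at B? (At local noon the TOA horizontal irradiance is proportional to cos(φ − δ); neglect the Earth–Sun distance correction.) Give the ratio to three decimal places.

A: cos θ_z = cos(-57.4° − (-7.4°)) = 0.6428.
B: cos θ_z = cos(19.0° − (7.5°)) = 0.9799.
Ratio A/B = 0.6428 / 0.9799 = 0.6560.

0.656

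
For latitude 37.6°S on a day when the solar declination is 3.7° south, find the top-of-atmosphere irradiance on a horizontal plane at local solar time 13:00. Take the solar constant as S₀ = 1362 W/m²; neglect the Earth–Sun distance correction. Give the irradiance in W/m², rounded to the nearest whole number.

1094 W/m²

Hour angle H = 15° × (13 − 12) = 15.00°.
cos θ_z = sin(-37.6°) sin(-3.7°) + cos(-37.6°) cos(-3.7°) cos(15.00°) = 0.0394 + 0.7637 = 0.8031.
Top-of-atmosphere irradiance = S₀ cos θ_z = 1362 × 0.8031 = 1093.82 W/m².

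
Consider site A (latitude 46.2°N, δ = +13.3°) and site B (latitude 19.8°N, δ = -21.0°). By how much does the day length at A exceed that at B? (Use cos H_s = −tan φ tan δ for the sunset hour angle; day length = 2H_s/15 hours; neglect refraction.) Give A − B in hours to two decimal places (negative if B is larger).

+2.96 h

A: H_s = arccos(−tan 46.2° · tan 13.3°) = 104.27°, so 2H_s/15 = 13.9027 h.
B: H_s = arccos(−tan 19.8° · tan -21.0°) = 82.06°, so 2H_s/15 = 10.9413 h.
A − B = 13.9027 − 10.9413 = 2.9614 h.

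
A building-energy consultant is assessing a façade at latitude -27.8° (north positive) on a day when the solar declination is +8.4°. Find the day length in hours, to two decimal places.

The sunset hour angle satisfies cos H_s = −tan φ tan δ = 0.0779, giving H_s = 85.53°.
Day length = 2 H_s / 15° h⁻¹ = 171.06° / 15 = 11.404 h.

11.40 hours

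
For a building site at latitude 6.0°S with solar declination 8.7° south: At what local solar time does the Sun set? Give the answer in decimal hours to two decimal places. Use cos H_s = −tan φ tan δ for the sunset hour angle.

18.06 h

cos H_s = −tan(-6.0°) · tan(-8.7°) = -0.0161, so H_s = arccos(-0.0161) = 90.92°.
Sunset is at 12 + H_s/15 = 12 + 6.061 = 18.061 h local solar time.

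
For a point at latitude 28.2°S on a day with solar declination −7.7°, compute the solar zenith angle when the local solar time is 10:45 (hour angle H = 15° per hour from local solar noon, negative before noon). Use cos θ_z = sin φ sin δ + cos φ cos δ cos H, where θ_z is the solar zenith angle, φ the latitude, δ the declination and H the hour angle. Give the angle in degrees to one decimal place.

27.1°

Hour angle H = 15° × (10.75 − 12) = -18.75°.
cos θ_z = sin φ sin δ + cos φ cos δ cos H = (-0.4726)(-0.1340) + (0.8813)(0.9910)(0.9469) = 0.8903.
θ_z = arccos(0.8903) = 27.09°.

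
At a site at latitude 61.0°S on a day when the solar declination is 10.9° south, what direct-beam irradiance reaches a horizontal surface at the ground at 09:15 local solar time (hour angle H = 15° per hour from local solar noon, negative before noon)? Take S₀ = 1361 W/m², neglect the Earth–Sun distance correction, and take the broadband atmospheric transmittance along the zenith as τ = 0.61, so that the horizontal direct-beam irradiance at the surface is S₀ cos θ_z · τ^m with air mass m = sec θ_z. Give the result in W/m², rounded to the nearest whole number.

277 W/m²

Hour angle H = 15° × (9.25 − 12) = -41.25°.
cos θ_z = sin φ sin δ + cos φ cos δ cos H = (-0.8746)(-0.1891) + (0.4848)(0.9820)(0.7518) = 0.5233.
Air mass m = 1/cos θ_z = 1/0.5233 = 1.911; τ^m = 0.61^1.911 = 0.3888.
Surface direct beam = 1361 × 0.5233 × 0.3888 = 276.91 W/m².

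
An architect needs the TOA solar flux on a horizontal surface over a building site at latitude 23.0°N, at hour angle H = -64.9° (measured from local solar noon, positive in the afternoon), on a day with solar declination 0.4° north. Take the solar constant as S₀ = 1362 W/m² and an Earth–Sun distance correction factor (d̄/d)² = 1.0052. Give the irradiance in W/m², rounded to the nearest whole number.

cos θ_z = sin φ sin δ + cos φ cos δ cos H = (0.3907)(0.0070) + (0.9205)(1.0000)(0.4242) = 0.3932.
Top-of-atmosphere irradiance = S₀ (d̄/d)² cos θ_z = 1362 × 1.0052 × 0.3932 = 538.32 W/m².

538 W/m²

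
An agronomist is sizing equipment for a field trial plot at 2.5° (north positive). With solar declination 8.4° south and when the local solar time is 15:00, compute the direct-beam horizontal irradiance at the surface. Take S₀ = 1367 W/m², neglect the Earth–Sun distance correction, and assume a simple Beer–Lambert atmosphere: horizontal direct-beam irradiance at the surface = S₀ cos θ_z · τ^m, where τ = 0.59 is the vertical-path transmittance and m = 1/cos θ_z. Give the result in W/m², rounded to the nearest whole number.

442 W/m²

Hour angle H = 15° × (15 − 12) = 45.00°.
cos θ_z = sin φ sin δ + cos φ cos δ cos H = (0.0436)(-0.1461) + (0.9990)(0.9893)(0.7071) = 0.6925.
Air mass m = 1/cos θ_z = 1/0.6925 = 1.444; τ^m = 0.59^1.444 = 0.4668.
Surface direct beam = 1367 × 0.6925 × 0.4668 = 441.90 W/m².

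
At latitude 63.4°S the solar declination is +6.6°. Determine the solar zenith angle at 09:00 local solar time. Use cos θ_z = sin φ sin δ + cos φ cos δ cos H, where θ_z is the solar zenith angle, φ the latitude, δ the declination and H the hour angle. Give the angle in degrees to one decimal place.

Hour angle H = 15° × (9 − 12) = -45.00°.
cos θ_z = sin(-63.4°) sin(6.6°) + cos(-63.4°) cos(6.6°) cos(-45.00°) = -0.1028 + 0.3145 = 0.2117.
θ_z = arccos(0.2117) = 77.78°.

77.8°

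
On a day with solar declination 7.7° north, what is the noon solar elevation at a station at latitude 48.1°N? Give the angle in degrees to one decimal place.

49.6°

At local solar noon the hour angle is zero, so the elevation is 90° − |φ − δ| = 90° − |48.1° − (7.7°)| = 90° − 40.4° = 49.6°.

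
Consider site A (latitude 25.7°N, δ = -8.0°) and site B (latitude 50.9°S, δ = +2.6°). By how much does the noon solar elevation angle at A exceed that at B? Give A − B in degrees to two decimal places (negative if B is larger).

A: 90° − |25.7 − (-8.0)| = 56.30°.
B: 90° − |-50.9 − (2.6)| = 36.50°.
A − B = 56.30 − 36.50 = 19.80°.

+19.80°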